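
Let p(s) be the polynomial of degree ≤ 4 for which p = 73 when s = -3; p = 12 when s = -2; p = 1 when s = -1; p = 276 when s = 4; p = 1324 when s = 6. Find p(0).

4

Evaluate each Lagrange basis at s = 0:
L_0(0) = (2)·(1)·(-4)·(-6)/[(-1)·(-2)·(-7)·(-9)] = 8/21
L_1(0) = (3)·(1)·(-4)·(-6)/[(1)·(-1)·(-6)·(-8)] = -3/2
L_2(0) = (3)·(2)·(-4)·(-6)/[(2)·(1)·(-5)·(-7)] = 72/35
L_3(0) = (3)·(2)·(1)·(-6)/[(7)·(6)·(5)·(-2)] = 3/35
L_4(0) = (3)·(2)·(1)·(-4)/[(9)·(8)·(7)·(2)] = -1/42
Sum: 73·(8/21) + 12·(-3/2) + 1·(72/35) + 276·(3/35) + 1324·(-1/42) = 4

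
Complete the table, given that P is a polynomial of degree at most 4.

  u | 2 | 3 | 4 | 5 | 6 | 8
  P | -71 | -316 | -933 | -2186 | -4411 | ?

-13481

The 5 known values determine P uniquely (degree ≤ 4).
Evaluate each Lagrange basis at u = 8:
L_0(8) = (5)·(4)·(3)·(2)/[(-1)·(-2)·(-3)·(-4)] = 5
L_1(8) = (6)·(4)·(3)·(2)/[(1)·(-1)·(-2)·(-3)] = -24
L_2(8) = (6)·(5)·(3)·(2)/[(2)·(1)·(-1)·(-2)] = 45
L_3(8) = (6)·(5)·(4)·(2)/[(3)·(2)·(1)·(-1)] = -40
L_4(8) = (6)·(5)·(4)·(3)/[(4)·(3)·(2)·(1)] = 15
Sum: (-71)·(5) + (-316)·(-24) + (-933)·(45) + (-2186)·(-40) + (-4411)·(15) = -13481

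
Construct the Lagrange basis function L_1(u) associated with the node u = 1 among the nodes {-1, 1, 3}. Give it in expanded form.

L_1(u) = (u + 1)(u - 3) / [(2)·(-2)]
       = (u^2 - 2u - 3) / (-4)

L_1(u) = -(1/4)u^2 + (1/2)u + 3/4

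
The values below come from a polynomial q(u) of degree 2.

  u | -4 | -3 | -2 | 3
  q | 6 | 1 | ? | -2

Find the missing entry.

-19/7

The 3 known values determine q uniquely (degree ≤ 2).
Evaluate each Lagrange basis at u = -2:
L_0(-2) = (1)·(-5)/[(-1)·(-7)] = -5/7
L_1(-2) = (2)·(-5)/[(1)·(-6)] = 5/3
L_2(-2) = (2)·(1)/[(7)·(6)] = 1/21
Sum: 6·(-5/7) + 1·(5/3) + (-2)·(1/21) = -19/7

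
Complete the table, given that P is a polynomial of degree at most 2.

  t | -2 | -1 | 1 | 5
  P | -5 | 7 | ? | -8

130/7

The 3 known values determine P uniquely (degree ≤ 2).
Evaluate each Lagrange basis at t = 1:
L_0(1) = (2)·(-4)/[(-1)·(-7)] = -8/7
L_1(1) = (3)·(-4)/[(1)·(-6)] = 2
L_2(1) = (3)·(2)/[(7)·(6)] = 1/7
Sum: (-5)·(-8/7) + 7·(2) + (-8)·(1/7) = 130/7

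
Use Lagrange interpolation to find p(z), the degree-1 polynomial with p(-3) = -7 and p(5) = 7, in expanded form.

p(z) = (7/4)z - 7/4

L_0(z) = (z - 5) / [-8] = -(1/8)z + 5/8
L_1(z) = (z + 3) / [8] = (1/8)z + 3/8
p(z) = (-7)·L_0 + 7·L_1
  (-7)·L_0(z) = (7/8)z - 35/8
  7·L_1(z) = (7/8)z + 21/8
Adding term by term: (7/4)z - 7/4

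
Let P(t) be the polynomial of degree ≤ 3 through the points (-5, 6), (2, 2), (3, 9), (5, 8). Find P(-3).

-177/7

Using Newton's divided-difference form:
P[-5,2] = (2 - 6) / (2 - (-5)) = -4/7
P[2,3] = (9 - 2) / (3 - 2) = 7
P[3,5] = (8 - 9) / (5 - 3) = -1/2
P[-5,2,3] = (7 - (-4/7)) / (3 - (-5)) = 53/56
P[2,3,5] = (-1/2 - 7) / (5 - 2) = -5/2
P[-5,2,3,5] = (-5/2 - 53/56) / (5 - (-5)) = -193/560
P(-3) = 6 + (-4/7)·(2) + (53/56)·(2)·(-5) + (-193/560)·(2)·(-5)·(-6) = -177/7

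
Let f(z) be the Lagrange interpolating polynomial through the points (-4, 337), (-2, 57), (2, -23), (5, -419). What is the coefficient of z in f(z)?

-4

Build the Lagrange basis polynomials:
L_0(z) = (z + 2)(z - 2)(z - 5) / [-108] = -(1/108)z^3 + (5/108)z^2 + (1/27)z - 5/27
L_1(z) = (z + 4)(z - 2)(z - 5) / [56] = (1/56)z^3 - (3/56)z^2 - (9/28)z + 5/7
L_2(z) = (z + 4)(z + 2)(z - 5) / [-72] = -(1/72)z^3 - (1/72)z^2 + (11/36)z + 5/9
L_3(z) = (z + 4)(z + 2)(z - 2) / [189] = (1/189)z^3 + (4/189)z^2 - (4/189)z - 16/189
f(z) = 337·L_0 + 57·L_1 + (-23)·L_2 + (-419)·L_3
Only the coefficient of z is needed; take it from each L_i and combine:
337·(1/27) + 57·(-9/28) + (-23)·(11/36) + (-419)·(-4/189) = -4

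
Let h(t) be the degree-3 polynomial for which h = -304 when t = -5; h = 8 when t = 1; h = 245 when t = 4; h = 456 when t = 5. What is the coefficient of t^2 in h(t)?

3

L_0(t) = (t - 1)(t - 4)(t - 5) / [-540] = -(1/540)t^3 + (1/54)t^2 - (29/540)t + 1/27
L_1(t) = (t + 5)(t - 4)(t - 5) / [72] = (1/72)t^3 - (1/18)t^2 - (25/72)t + 25/18
L_2(t) = (t + 5)(t - 1)(t - 5) / [-27] = -(1/27)t^3 + (1/27)t^2 + (25/27)t - 25/27
L_3(t) = (t + 5)(t - 1)(t - 4) / [40] = (1/40)t^3 - (21/40)t + 1/2
h(t) = (-304)·L_0 + 8·L_1 + 245·L_2 + 456·L_3
Only the coefficient of t^2 is needed; take it from each L_i and combine:
(-304)·(1/54) + 8·(-1/18) + 245·(1/27) + 456·(0) = 3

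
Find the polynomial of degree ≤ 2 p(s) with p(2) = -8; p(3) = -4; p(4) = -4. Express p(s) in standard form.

Build the Lagrange basis polynomials:
L_0(s) = (s - 3)(s - 4) / [2] = (1/2)s^2 - (7/2)s + 6
L_1(s) = (s - 2)(s - 4) / [-1] = -s^2 + 6s - 8
L_2(s) = (s - 2)(s - 3) / [2] = (1/2)s^2 - (5/2)s + 3
p(s) = (-8)·L_0 + (-4)·L_1 + (-4)·L_2
  (-8)·L_0(s) = -4s^2 + 28s - 48
  (-4)·L_1(s) = 4s^2 - 24s + 32
  (-4)·L_2(s) = -2s^2 + 10s - 12
Adding term by term: -2s^2 + 14s - 28

p(s) = -2s^2 + 14s - 28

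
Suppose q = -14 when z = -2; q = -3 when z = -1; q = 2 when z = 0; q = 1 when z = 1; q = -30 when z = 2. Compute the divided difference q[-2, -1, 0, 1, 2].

q[-2,-1] = (-3 - (-14)) / (-1 - (-2)) = 11
q[-1,0] = (2 - (-3)) / (0 - (-1)) = 5
q[0,1] = (1 - 2) / (1 - 0) = -1
q[1,2] = (-30 - 1) / (2 - 1) = -31
q[-2,-1,0] = (5 - 11) / (0 - (-2)) = -3
q[-1,0,1] = (-1 - 5) / (1 - (-1)) = -3
q[0,1,2] = (-31 - (-1)) / (2 - 0) = -15
q[-2,-1,0,1] = (-3 - (-3)) / (1 - (-2)) = 0
q[-1,0,1,2] = (-15 - (-3)) / (2 - (-1)) = -4
q[-2,-1,0,1,2] = (-4 - 0) / (2 - (-2)) = -1

-1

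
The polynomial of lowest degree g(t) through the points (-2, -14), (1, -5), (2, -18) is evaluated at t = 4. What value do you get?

Using Newton's divided-difference form:
g[-2,1] = (-5 - (-14)) / (1 - (-2)) = 3
g[1,2] = (-18 - (-5)) / (2 - 1) = -13
g[-2,1,2] = (-13 - 3) / (2 - (-2)) = -4
g(4) = -14 + 3·(6) + (-4)·(6)·(3) = -68

-68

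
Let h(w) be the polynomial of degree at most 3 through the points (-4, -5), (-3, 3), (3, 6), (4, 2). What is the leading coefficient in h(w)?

Build the Lagrange basis polynomials:
L_0(w) = (w + 3)(w - 3)(w - 4) / [-56] = -(1/56)w^3 + (1/14)w^2 + (9/56)w - 9/14
L_1(w) = (w + 4)(w - 3)(w - 4) / [42] = (1/42)w^3 - (1/14)w^2 - (8/21)w + 8/7
L_2(w) = (w + 4)(w + 3)(w - 4) / [-42] = -(1/42)w^3 - (1/14)w^2 + (8/21)w + 8/7
L_3(w) = (w + 4)(w + 3)(w - 3) / [56] = (1/56)w^3 + (1/14)w^2 - (9/56)w - 9/14
h(w) = (-5)·L_0 + 3·L_1 + 6·L_2 + 2·L_3
Only the coefficient of w^3 is needed; take it from each L_i and combine:
(-5)·(-1/56) + 3·(1/42) + 6·(-1/42) + 2·(1/56) = 3/56

3/56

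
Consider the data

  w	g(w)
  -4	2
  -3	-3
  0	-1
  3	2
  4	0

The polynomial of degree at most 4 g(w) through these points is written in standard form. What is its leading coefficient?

The leading coefficient equals the top divided difference g[-4,-3,0,3,4].
g[-4,-3] = (-3 - 2) / (-3 - (-4)) = -5
g[-3,0] = (-1 - (-3)) / (0 - (-3)) = 2/3
g[0,3] = (2 - (-1)) / (3 - 0) = 1
g[3,4] = (0 - 2) / (4 - 3) = -2
g[-4,-3,0] = (2/3 - (-5)) / (0 - (-4)) = 17/12
g[-3,0,3] = (1 - 2/3) / (3 - (-3)) = 1/18
g[0,3,4] = (-2 - 1) / (4 - 0) = -3/4
g[-4,-3,0,3] = (1/18 - 17/12) / (3 - (-4)) = -7/36
g[-3,0,3,4] = (-3/4 - 1/18) / (4 - (-3)) = -29/252
g[-4,-3,0,3,4] = (-29/252 - (-7/36)) / (4 - (-4)) = 5/504

5/504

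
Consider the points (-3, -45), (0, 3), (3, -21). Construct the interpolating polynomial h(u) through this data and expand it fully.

h(u) = -4u^2 + 4u + 3

Build the Lagrange basis polynomials:
L_0(u) = u(u - 3) / [18] = (1/18)u^2 - (1/6)u
L_1(u) = (u + 3)(u - 3) / [-9] = -(1/9)u^2 + 1
L_2(u) = (u + 3)u / [18] = (1/18)u^2 + (1/6)u
h(u) = (-45)·L_0 + 3·L_1 + (-21)·L_2
  (-45)·L_0(u) = -(5/2)u^2 + (15/2)u
  3·L_1(u) = -(1/3)u^2 + 3
  (-21)·L_2(u) = -(7/6)u^2 - (7/2)u
Adding term by term: -4u^2 + 4u + 3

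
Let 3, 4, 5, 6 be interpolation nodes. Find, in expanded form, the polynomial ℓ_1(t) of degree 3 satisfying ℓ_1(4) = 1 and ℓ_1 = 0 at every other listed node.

ℓ_1(t) = (t - 3)(t - 5)(t - 6) / [(1)·(-1)·(-2)]
       = (t^3 - 14t^2 + 63t - 90) / (2)

ℓ_1(t) = (1/2)t^3 - 7t^2 + (63/2)t - 45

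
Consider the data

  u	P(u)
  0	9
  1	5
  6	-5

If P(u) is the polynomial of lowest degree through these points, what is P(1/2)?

83/12

L_0(1/2) = (-1/2)·(-11/2)/[(-1)·(-6)] = 11/24
L_1(1/2) = (1/2)·(-11/2)/[(1)·(-5)] = 11/20
L_2(1/2) = (1/2)·(-1/2)/[(6)·(5)] = -1/120
Sum: 9·(11/24) + 5·(11/20) + (-5)·(-1/120) = 83/12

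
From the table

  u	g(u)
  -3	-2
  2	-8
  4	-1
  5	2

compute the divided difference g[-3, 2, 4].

47/70

g[-3,2] = (-8 - (-2)) / (2 - (-3)) = -6/5
g[2,4] = (-1 - (-8)) / (4 - 2) = 7/2
g[-3,2,4] = (7/2 - (-6/5)) / (4 - (-3)) = 47/70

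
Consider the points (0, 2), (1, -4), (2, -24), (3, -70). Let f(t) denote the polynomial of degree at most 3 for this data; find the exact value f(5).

Evaluate each Lagrange basis at t = 5:
L_0(5) = (4)·(3)·(2)/[(-1)·(-2)·(-3)] = -4
L_1(5) = (5)·(3)·(2)/[(1)·(-1)·(-2)] = 15
L_2(5) = (5)·(4)·(2)/[(2)·(1)·(-1)] = -20
L_3(5) = (5)·(4)·(3)/[(3)·(2)·(1)] = 10
Sum: 2·(-4) + (-4)·(15) + (-24)·(-20) + (-70)·(10) = -288

-288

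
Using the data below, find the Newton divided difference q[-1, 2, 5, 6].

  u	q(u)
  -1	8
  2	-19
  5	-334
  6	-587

-3

q[-1,2] = (-19 - 8) / (2 - (-1)) = -9
q[2,5] = (-334 - (-19)) / (5 - 2) = -105
q[5,6] = (-587 - (-334)) / (6 - 5) = -253
q[-1,2,5] = (-105 - (-9)) / (5 - (-1)) = -16
q[2,5,6] = (-253 - (-105)) / (6 - 2) = -37
q[-1,2,5,6] = (-37 - (-16)) / (6 - (-1)) = -3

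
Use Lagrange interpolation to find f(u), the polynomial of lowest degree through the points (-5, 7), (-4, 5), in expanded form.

Build the Lagrange basis polynomials:
L_0(u) = (u + 4) / [-1] = -u - 4
L_1(u) = (u + 5) / [1] = u + 5
f(u) = 7·L_0 + 5·L_1
  7·L_0(u) = -7u - 28
  5·L_1(u) = 5u + 25
Adding term by term: -2u - 3

f(u) = -2u - 3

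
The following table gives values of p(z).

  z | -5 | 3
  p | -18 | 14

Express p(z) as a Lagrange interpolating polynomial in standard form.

p(z) = 4z + 2

L_0(z) = (z - 3) / [-8] = -(1/8)z + 3/8
L_1(z) = (z + 5) / [8] = (1/8)z + 5/8
p(z) = (-18)·L_0 + 14·L_1
  (-18)·L_0(z) = (9/4)z - 27/4
  14·L_1(z) = (7/4)z + 35/4
Adding term by term: 4z + 2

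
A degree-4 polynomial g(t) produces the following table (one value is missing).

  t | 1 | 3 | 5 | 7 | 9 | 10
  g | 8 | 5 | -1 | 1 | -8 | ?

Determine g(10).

-1969/64

The 5 known values determine g uniquely (degree ≤ 4).
Evaluate each Lagrange basis at t = 10:
L_0(10) = (7)·(5)·(3)·(1)/[(-2)·(-4)·(-6)·(-8)] = 35/128
L_1(10) = (9)·(5)·(3)·(1)/[(2)·(-2)·(-4)·(-6)] = -45/32
L_2(10) = (9)·(7)·(3)·(1)/[(4)·(2)·(-2)·(-4)] = 189/64
L_3(10) = (9)·(7)·(5)·(1)/[(6)·(4)·(2)·(-2)] = -105/32
L_4(10) = (9)·(7)·(5)·(3)/[(8)·(6)·(4)·(2)] = 315/128
Sum: 8·(35/128) + 5·(-45/32) + (-1)·(189/64) + 1·(-105/32) + (-8)·(315/128) = -1969/64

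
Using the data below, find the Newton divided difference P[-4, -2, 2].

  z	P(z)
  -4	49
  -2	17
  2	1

2

P[-4,-2] = (17 - 49) / (-2 - (-4)) = -16
P[-2,2] = (1 - 17) / (2 - (-2)) = -4
P[-4,-2,2] = (-4 - (-16)) / (2 - (-4)) = 2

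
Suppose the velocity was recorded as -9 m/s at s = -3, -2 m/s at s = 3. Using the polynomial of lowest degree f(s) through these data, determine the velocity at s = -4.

L_0(-4) = (-7)/[(-6)] = 7/6
L_1(-4) = (-1)/[(6)] = -1/6
Sum: (-9)·(7/6) + (-2)·(-1/6) = -61/6

-61/6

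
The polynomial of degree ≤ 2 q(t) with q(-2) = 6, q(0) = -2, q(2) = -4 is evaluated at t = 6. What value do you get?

10

Evaluate each Lagrange basis at t = 6:
L_0(6) = (6)·(4)/[(-2)·(-4)] = 3
L_1(6) = (8)·(4)/[(2)·(-2)] = -8
L_2(6) = (8)·(6)/[(4)·(2)] = 6
Sum: 6·(3) + (-2)·(-8) + (-4)·(6) = 10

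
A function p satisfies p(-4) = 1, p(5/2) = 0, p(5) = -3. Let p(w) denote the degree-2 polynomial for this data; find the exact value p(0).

Using Newton's divided-difference form:
p[-4,5/2] = (0 - 1) / (5/2 - (-4)) = -2/13
p[5/2,5] = (-3 - 0) / (5 - 5/2) = -6/5
p[-4,5/2,5] = (-6/5 - (-2/13)) / (5 - (-4)) = -68/585
p(0) = 1 + (-2/13)·(4) + (-68/585)·(4)·(-5/2) = 181/117

181/117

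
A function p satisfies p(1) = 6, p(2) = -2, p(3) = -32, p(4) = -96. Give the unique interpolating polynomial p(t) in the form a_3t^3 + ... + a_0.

p(t) = -2t^3 + t^2 + 3t + 4

Newton's divided differences:
p[1,2] = (-2 - 6) / (2 - 1) = -8
p[2,3] = (-32 - (-2)) / (3 - 2) = -30
p[3,4] = (-96 - (-32)) / (4 - 3) = -64
p[1,2,3] = (-30 - (-8)) / (3 - 1) = -11
p[2,3,4] = (-64 - (-30)) / (4 - 2) = -17
p[1,2,3,4] = (-17 - (-11)) / (4 - 1) = -2
p(t) = 6 + (-8)·(t - 1) + (-11)·(t - 1)(t - 2) + (-2)·(t - 1)(t - 2)(t - 3)
Expanding: p(t) = -2t^3 + t^2 + 3t + 4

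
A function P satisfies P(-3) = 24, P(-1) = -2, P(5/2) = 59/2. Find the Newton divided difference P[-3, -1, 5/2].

4

P[-3,-1] = (-2 - 24) / (-1 - (-3)) = -13
P[-1,5/2] = (59/2 - (-2)) / (5/2 - (-1)) = 9
P[-3,-1,5/2] = (9 - (-13)) / (5/2 - (-3)) = 4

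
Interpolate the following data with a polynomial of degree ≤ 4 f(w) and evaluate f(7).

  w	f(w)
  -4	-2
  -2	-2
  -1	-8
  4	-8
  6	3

43/28

Using Newton's divided-difference form:
f[-4,-2] = (-2 - (-2)) / (-2 - (-4)) = 0
f[-2,-1] = (-8 - (-2)) / (-1 - (-2)) = -6
f[-1,4] = (-8 - (-8)) / (4 - (-1)) = 0
f[4,6] = (3 - (-8)) / (6 - 4) = 11/2
f[-4,-2,-1] = (-6 - 0) / (-1 - (-4)) = -2
f[-2,-1,4] = (0 - (-6)) / (4 - (-2)) = 1
f[-1,4,6] = (11/2 - 0) / (6 - (-1)) = 11/14
f[-4,-2,-1,4] = (1 - (-2)) / (4 - (-4)) = 3/8
f[-2,-1,4,6] = (11/14 - 1) / (6 - (-2)) = -3/112
f[-4,-2,-1,4,6] = (-3/112 - 3/8) / (6 - (-4)) = -9/224
f(7) = -2 + 0·(11) + (-2)·(11)·(9) + (3/8)·(11)·(9)·(8) + (-9/224)·(11)·(9)·(8)·(3) = 43/28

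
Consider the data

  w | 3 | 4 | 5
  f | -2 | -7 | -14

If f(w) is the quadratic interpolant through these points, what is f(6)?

Evaluate each Lagrange basis at w = 6:
L_0(6) = (2)·(1)/[(-1)·(-2)] = 1
L_1(6) = (3)·(1)/[(1)·(-1)] = -3
L_2(6) = (3)·(2)/[(2)·(1)] = 3
Sum: (-2)·(1) + (-7)·(-3) + (-14)·(3) = -23

-23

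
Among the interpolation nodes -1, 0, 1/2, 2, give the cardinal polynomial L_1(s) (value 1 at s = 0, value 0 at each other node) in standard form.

L_1(s) = (s + 1)(s - 1/2)(s - 2) / [(1)·(-1/2)·(-2)]
       = (s^3 - (3/2)s^2 - (3/2)s + 1) / (1)

L_1(s) = s^3 - (3/2)s^2 - (3/2)s + 1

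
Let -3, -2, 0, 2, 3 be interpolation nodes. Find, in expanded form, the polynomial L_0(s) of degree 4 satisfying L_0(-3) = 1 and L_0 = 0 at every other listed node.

L_0(s) = (s + 2)s(s - 2)(s - 3) / [(-1)·(-3)·(-5)·(-6)]
       = (s^4 - 3s^3 - 4s^2 + 12s) / (90)

L_0(s) = (1/90)s^4 - (1/30)s^3 - (2/45)s^2 + (2/15)s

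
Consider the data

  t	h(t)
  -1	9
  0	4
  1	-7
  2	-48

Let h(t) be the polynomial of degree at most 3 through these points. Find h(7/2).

-873/4

Evaluate each Lagrange basis at t = 7/2:
L_0(7/2) = (7/2)·(5/2)·(3/2)/[(-1)·(-2)·(-3)] = -35/16
L_1(7/2) = (9/2)·(5/2)·(3/2)/[(1)·(-1)·(-2)] = 135/16
L_2(7/2) = (9/2)·(7/2)·(3/2)/[(2)·(1)·(-1)] = -189/16
L_3(7/2) = (9/2)·(7/2)·(5/2)/[(3)·(2)·(1)] = 105/16
Sum: 9·(-35/16) + 4·(135/16) + (-7)·(-189/16) + (-48)·(105/16) = -873/4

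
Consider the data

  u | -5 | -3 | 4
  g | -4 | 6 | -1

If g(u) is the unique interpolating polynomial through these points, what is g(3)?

4

L_0(3) = (6)·(-1)/[(-2)·(-9)] = -1/3
L_1(3) = (8)·(-1)/[(2)·(-7)] = 4/7
L_2(3) = (8)·(6)/[(9)·(7)] = 16/21
Sum: (-4)·(-1/3) + 6·(4/7) + (-1)·(16/21) = 4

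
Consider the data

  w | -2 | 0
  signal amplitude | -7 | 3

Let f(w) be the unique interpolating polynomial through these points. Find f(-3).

Evaluate each Lagrange basis at w = -3:
L_0(-3) = (-3)/[(-2)] = 3/2
L_1(-3) = (-1)/[(2)] = -1/2
Sum: (-7)·(3/2) + 3·(-1/2) = -12

-12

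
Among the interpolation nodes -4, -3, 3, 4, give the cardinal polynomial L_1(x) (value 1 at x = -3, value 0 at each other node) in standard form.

L_1(x) = (1/42)x^3 - (1/14)x^2 - (8/21)x + 8/7

L_1(x) = (x + 4)(x - 3)(x - 4) / [(1)·(-6)·(-7)]
       = (x^3 - 3x^2 - 16x + 48) / (42)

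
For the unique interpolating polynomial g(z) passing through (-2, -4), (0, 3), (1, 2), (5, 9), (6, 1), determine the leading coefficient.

-149/1680

The leading coefficient equals the top divided difference g[-2,0,1,5,6].
g[-2,0] = (3 - (-4)) / (0 - (-2)) = 7/2
g[0,1] = (2 - 3) / (1 - 0) = -1
g[1,5] = (9 - 2) / (5 - 1) = 7/4
g[5,6] = (1 - 9) / (6 - 5) = -8
g[-2,0,1] = (-1 - 7/2) / (1 - (-2)) = -3/2
g[0,1,5] = (7/4 - (-1)) / (5 - 0) = 11/20
g[1,5,6] = (-8 - 7/4) / (6 - 1) = -39/20
g[-2,0,1,5] = (11/20 - (-3/2)) / (5 - (-2)) = 41/140
g[0,1,5,6] = (-39/20 - 11/20) / (6 - 0) = -5/12
g[-2,0,1,5,6] = (-5/12 - 41/140) / (6 - (-2)) = -149/1680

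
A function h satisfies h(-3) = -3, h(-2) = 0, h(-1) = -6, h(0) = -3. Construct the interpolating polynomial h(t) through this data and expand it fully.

Newton's divided differences:
h[-3,-2] = (0 - (-3)) / (-2 - (-3)) = 3
h[-2,-1] = (-6 - 0) / (-1 - (-2)) = -6
h[-1,0] = (-3 - (-6)) / (0 - (-1)) = 3
h[-3,-2,-1] = (-6 - 3) / (-1 - (-3)) = -9/2
h[-2,-1,0] = (3 - (-6)) / (0 - (-2)) = 9/2
h[-3,-2,-1,0] = (9/2 - (-9/2)) / (0 - (-3)) = 3
h(t) = -3 + 3·(t + 3) + (-9/2)·(t + 3)(t + 2) + 3·(t + 3)(t + 2)(t + 1)
Expanding: h(t) = 3t^3 + (27/2)t^2 + (27/2)t - 3

h(t) = 3t^3 + (27/2)t^2 + (27/2)t - 3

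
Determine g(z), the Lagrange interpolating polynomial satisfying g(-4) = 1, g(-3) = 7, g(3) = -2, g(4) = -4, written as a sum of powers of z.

g(z) = (1/8)z^3 - (4/7)z^2 - (21/8)z + 107/14

Build the Lagrange basis polynomials:
L_0(z) = (z + 3)(z - 3)(z - 4) / [-56] = -(1/56)z^3 + (1/14)z^2 + (9/56)z - 9/14
L_1(z) = (z + 4)(z - 3)(z - 4) / [42] = (1/42)z^3 - (1/14)z^2 - (8/21)z + 8/7
L_2(z) = (z + 4)(z + 3)(z - 4) / [-42] = -(1/42)z^3 - (1/14)z^2 + (8/21)z + 8/7
L_3(z) = (z + 4)(z + 3)(z - 3) / [56] = (1/56)z^3 + (1/14)z^2 - (9/56)z - 9/14
g(z) = 1·L_0 + 7·L_1 + (-2)·L_2 + (-4)·L_3
  1·L_0(z) = -(1/56)z^3 + (1/14)z^2 + (9/56)z - 9/14
  7·L_1(z) = (1/6)z^3 - (1/2)z^2 - (8/3)z + 8
  (-2)·L_2(z) = (1/21)z^3 + (1/7)z^2 - (16/21)z - 16/7
  (-4)·L_3(z) = -(1/14)z^3 - (2/7)z^2 + (9/14)z + 18/7
Adding term by term: (1/8)z^3 - (4/7)z^2 - (21/8)z + 107/14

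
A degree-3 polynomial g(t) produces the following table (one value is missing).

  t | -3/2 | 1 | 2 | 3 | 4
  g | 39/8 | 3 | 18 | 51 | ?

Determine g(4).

108

The 4 known values determine g uniquely (degree ≤ 3).
Evaluate each Lagrange basis at t = 4:
L_0(4) = (3)·(2)·(1)/[(-5/2)·(-7/2)·(-9/2)] = -16/105
L_1(4) = (11/2)·(2)·(1)/[(5/2)·(-1)·(-2)] = 11/5
L_2(4) = (11/2)·(3)·(1)/[(7/2)·(1)·(-1)] = -33/7
L_3(4) = (11/2)·(3)·(2)/[(9/2)·(2)·(1)] = 11/3
Sum: 39/8·(-16/105) + 3·(11/5) + 18·(-33/7) + 51·(11/3) = 108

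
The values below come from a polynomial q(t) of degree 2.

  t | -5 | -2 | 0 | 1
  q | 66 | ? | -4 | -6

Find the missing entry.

12

The 3 known values determine q uniquely (degree ≤ 2).
L_0(-2) = (-2)·(-3)/[(-5)·(-6)] = 1/5
L_1(-2) = (3)·(-3)/[(5)·(-1)] = 9/5
L_2(-2) = (3)·(-2)/[(6)·(1)] = -1
Sum: 66·(1/5) + (-4)·(9/5) + (-6)·(-1) = 12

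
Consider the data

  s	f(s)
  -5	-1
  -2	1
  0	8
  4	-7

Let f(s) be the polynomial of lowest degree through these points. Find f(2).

382/45

Using Newton's divided-difference form:
f[-5,-2] = (1 - (-1)) / (-2 - (-5)) = 2/3
f[-2,0] = (8 - 1) / (0 - (-2)) = 7/2
f[0,4] = (-7 - 8) / (4 - 0) = -15/4
f[-5,-2,0] = (7/2 - 2/3) / (0 - (-5)) = 17/30
f[-2,0,4] = (-15/4 - 7/2) / (4 - (-2)) = -29/24
f[-5,-2,0,4] = (-29/24 - 17/30) / (4 - (-5)) = -71/360
f(2) = -1 + (2/3)·(7) + (17/30)·(7)·(4) + (-71/360)·(7)·(4)·(2) = 382/45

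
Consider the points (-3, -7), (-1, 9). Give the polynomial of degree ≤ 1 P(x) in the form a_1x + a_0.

Build the Lagrange basis polynomials:
L_0(x) = (x + 1) / [-2] = -(1/2)x - 1/2
L_1(x) = (x + 3) / [2] = (1/2)x + 3/2
P(x) = (-7)·L_0 + 9·L_1
  (-7)·L_0(x) = (7/2)x + 7/2
  9·L_1(x) = (9/2)x + 27/2
Adding term by term: 8x + 17

P(x) = 8x + 17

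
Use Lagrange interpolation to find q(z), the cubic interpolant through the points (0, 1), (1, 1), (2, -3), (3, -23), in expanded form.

Build the Lagrange basis polynomials:
L_0(z) = (z - 1)(z - 2)(z - 3) / [-6] = -(1/6)z^3 + z^2 - (11/6)z + 1
L_1(z) = z(z - 2)(z - 3) / [2] = (1/2)z^3 - (5/2)z^2 + 3z
L_2(z) = z(z - 1)(z - 3) / [-2] = -(1/2)z^3 + 2z^2 - (3/2)z
L_3(z) = z(z - 1)(z - 2) / [6] = (1/6)z^3 - (1/2)z^2 + (1/3)z
q(z) = 1·L_0 + 1·L_1 + (-3)·L_2 + (-23)·L_3
  1·L_0(z) = -(1/6)z^3 + z^2 - (11/6)z + 1
  1·L_1(z) = (1/2)z^3 - (5/2)z^2 + 3z
  (-3)·L_2(z) = (3/2)z^3 - 6z^2 + (9/2)z
  (-23)·L_3(z) = -(23/6)z^3 + (23/2)z^2 - (23/3)z
Adding term by term: -2z^3 + 4z^2 - 2z + 1

q(z) = -2z^3 + 4z^2 - 2z + 1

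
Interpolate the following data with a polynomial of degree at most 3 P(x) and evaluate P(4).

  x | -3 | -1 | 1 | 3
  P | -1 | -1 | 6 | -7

L_0(4) = (5)·(3)·(1)/[(-2)·(-4)·(-6)] = -5/16
L_1(4) = (7)·(3)·(1)/[(2)·(-2)·(-4)] = 21/16
L_2(4) = (7)·(5)·(1)/[(4)·(2)·(-2)] = -35/16
L_3(4) = (7)·(5)·(3)/[(6)·(4)·(2)] = 35/16
Sum: (-1)·(-5/16) + (-1)·(21/16) + 6·(-35/16) + (-7)·(35/16) = -471/16

-471/16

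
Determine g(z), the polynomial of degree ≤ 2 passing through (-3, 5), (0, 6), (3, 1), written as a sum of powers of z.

L_0(z) = z(z - 3) / [18] = (1/18)z^2 - (1/6)z
L_1(z) = (z + 3)(z - 3) / [-9] = -(1/9)z^2 + 1
L_2(z) = (z + 3)z / [18] = (1/18)z^2 + (1/6)z
g(z) = 5·L_0 + 6·L_1 + 1·L_2
  5·L_0(z) = (5/18)z^2 - (5/6)z
  6·L_1(z) = -(2/3)z^2 + 6
  1·L_2(z) = (1/18)z^2 + (1/6)z
Adding term by term: -(1/3)z^2 - (2/3)z + 6

g(z) = -(1/3)z^2 - (2/3)z + 6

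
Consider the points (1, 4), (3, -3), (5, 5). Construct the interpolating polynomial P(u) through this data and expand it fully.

Build the Lagrange basis polynomials:
L_0(u) = (u - 3)(u - 5) / [8] = (1/8)u^2 - u + 15/8
L_1(u) = (u - 1)(u - 5) / [-4] = -(1/4)u^2 + (3/2)u - 5/4
L_2(u) = (u - 1)(u - 3) / [8] = (1/8)u^2 - (1/2)u + 3/8
P(u) = 4·L_0 + (-3)·L_1 + 5·L_2
  4·L_0(u) = (1/2)u^2 - 4u + 15/2
  (-3)·L_1(u) = (3/4)u^2 - (9/2)u + 15/4
  5·L_2(u) = (5/8)u^2 - (5/2)u + 15/8
Adding term by term: (15/8)u^2 - 11u + 105/8

P(u) = (15/8)u^2 - 11u + 105/8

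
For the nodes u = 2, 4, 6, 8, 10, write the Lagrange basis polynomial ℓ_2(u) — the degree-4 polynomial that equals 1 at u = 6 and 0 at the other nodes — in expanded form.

ℓ_2(u) = (1/64)u^4 - (3/8)u^3 + (49/16)u^2 - (39/4)u + 10

ℓ_2(u) = (u - 2)(u - 4)(u - 8)(u - 10) / [(4)·(2)·(-2)·(-4)]
       = (u^4 - 24u^3 + 196u^2 - 624u + 640) / (64)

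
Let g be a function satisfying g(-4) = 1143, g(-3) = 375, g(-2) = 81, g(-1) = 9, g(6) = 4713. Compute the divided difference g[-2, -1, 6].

93

g[-2,-1] = (9 - 81) / (-1 - (-2)) = -72
g[-1,6] = (4713 - 9) / (6 - (-1)) = 672
g[-2,-1,6] = (672 - (-72)) / (6 - (-2)) = 93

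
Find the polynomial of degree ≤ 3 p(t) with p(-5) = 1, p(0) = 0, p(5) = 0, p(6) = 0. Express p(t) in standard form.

L_0(t) = t(t - 5)(t - 6) / [-550] = -(1/550)t^3 + (1/50)t^2 - (3/55)t
L_1(t) = (t + 5)(t - 5)(t - 6) / [150] = (1/150)t^3 - (1/25)t^2 - (1/6)t + 1
L_2(t) = (t + 5)t(t - 6) / [-50] = -(1/50)t^3 + (1/50)t^2 + (3/5)t
L_3(t) = (t + 5)t(t - 5) / [66] = (1/66)t^3 - (25/66)t
p(t) = 1·L_0 + 0·L_1 + 0·L_2 + 0·L_3
  1·L_0(t) = -(1/550)t^3 + (1/50)t^2 - (3/55)t
  0·L_1(t) = 0
  0·L_2(t) = 0
  0·L_3(t) = 0
Adding term by term: -(1/550)t^3 + (1/50)t^2 - (3/55)t

p(t) = -(1/550)t^3 + (1/50)t^2 - (3/55)t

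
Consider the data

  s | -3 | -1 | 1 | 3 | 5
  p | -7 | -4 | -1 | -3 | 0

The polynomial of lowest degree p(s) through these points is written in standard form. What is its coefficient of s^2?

-45/64

L_0(s) = (s + 1)(s - 1)(s - 3)(s - 5) / [384] = (1/384)s^4 - (1/48)s^3 + (7/192)s^2 + (1/48)s - 5/128
L_1(s) = (s + 3)(s - 1)(s - 3)(s - 5) / [-96] = -(1/96)s^4 + (1/16)s^3 + (1/24)s^2 - (9/16)s + 15/32
L_2(s) = (s + 3)(s + 1)(s - 3)(s - 5) / [64] = (1/64)s^4 - (1/16)s^3 - (7/32)s^2 + (9/16)s + 45/64
L_3(s) = (s + 3)(s + 1)(s - 1)(s - 5) / [-96] = -(1/96)s^4 + (1/48)s^3 + (1/6)s^2 - (1/48)s - 5/32
L_4(s) = (s + 3)(s + 1)(s - 1)(s - 3) / [384] = (1/384)s^4 - (5/192)s^2 + 3/128
p(s) = (-7)·L_0 + (-4)·L_1 + (-1)·L_2 + (-3)·L_3 + 0·L_4
Only the coefficient of s^2 is needed; take it from each L_i and combine:
(-7)·(7/192) + (-4)·(1/24) + (-1)·(-7/32) + (-3)·(1/6) + 0·(-5/192) = -45/64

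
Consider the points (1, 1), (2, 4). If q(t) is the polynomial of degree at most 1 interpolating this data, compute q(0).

Evaluate each Lagrange basis at t = 0:
L_0(0) = (-2)/[(-1)] = 2
L_1(0) = (-1)/[(1)] = -1
Sum: 1·(2) + 4·(-1) = -2

-2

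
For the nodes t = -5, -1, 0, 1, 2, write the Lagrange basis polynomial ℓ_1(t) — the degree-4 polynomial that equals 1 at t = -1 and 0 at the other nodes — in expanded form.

ℓ_1(t) = (t + 5)t(t - 1)(t - 2) / [(4)·(-1)·(-2)·(-3)]
       = (t^4 + 2t^3 - 13t^2 + 10t) / (-24)

ℓ_1(t) = -(1/24)t^4 - (1/12)t^3 + (13/24)t^2 - (5/12)t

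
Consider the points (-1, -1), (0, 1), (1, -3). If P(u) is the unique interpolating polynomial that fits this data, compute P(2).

-13

Evaluate each Lagrange basis at u = 2:
L_0(2) = (2)·(1)/[(-1)·(-2)] = 1
L_1(2) = (3)·(1)/[(1)·(-1)] = -3
L_2(2) = (3)·(2)/[(2)·(1)] = 3
Sum: (-1)·(1) + 1·(-3) + (-3)·(3) = -13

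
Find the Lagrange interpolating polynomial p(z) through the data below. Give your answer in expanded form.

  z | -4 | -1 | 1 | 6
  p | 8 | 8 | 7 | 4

p(z) = (3/350)z^3 - (23/350)z^2 - (89/175)z + 1324/175

L_0(z) = (z + 1)(z - 1)(z - 6) / [-150] = -(1/150)z^3 + (1/25)z^2 + (1/150)z - 1/25
L_1(z) = (z + 4)(z - 1)(z - 6) / [42] = (1/42)z^3 - (1/14)z^2 - (11/21)z + 4/7
L_2(z) = (z + 4)(z + 1)(z - 6) / [-50] = -(1/50)z^3 + (1/50)z^2 + (13/25)z + 12/25
L_3(z) = (z + 4)(z + 1)(z - 1) / [350] = (1/350)z^3 + (2/175)z^2 - (1/350)z - 2/175
p(z) = 8·L_0 + 8·L_1 + 7·L_2 + 4·L_3
  8·L_0(z) = -(4/75)z^3 + (8/25)z^2 + (4/75)z - 8/25
  8·L_1(z) = (4/21)z^3 - (4/7)z^2 - (88/21)z + 32/7
  7·L_2(z) = -(7/50)z^3 + (7/50)z^2 + (91/25)z + 84/25
  4·L_3(z) = (2/175)z^3 + (8/175)z^2 - (2/175)z - 8/175
Adding term by term: (3/350)z^3 - (23/350)z^2 - (89/175)z + 1324/175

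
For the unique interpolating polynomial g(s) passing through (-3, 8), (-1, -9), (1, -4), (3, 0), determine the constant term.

-125/16

Build the Lagrange basis polynomials:
L_0(s) = (s + 1)(s - 1)(s - 3) / [-48] = -(1/48)s^3 + (1/16)s^2 + (1/48)s - 1/16
L_1(s) = (s + 3)(s - 1)(s - 3) / [16] = (1/16)s^3 - (1/16)s^2 - (9/16)s + 9/16
L_2(s) = (s + 3)(s + 1)(s - 3) / [-16] = -(1/16)s^3 - (1/16)s^2 + (9/16)s + 9/16
L_3(s) = (s + 3)(s + 1)(s - 1) / [48] = (1/48)s^3 + (1/16)s^2 - (1/48)s - 1/16
g(s) = 8·L_0 + (-9)·L_1 + (-4)·L_2 + 0·L_3
Only the constant term is needed; take it from each L_i and combine:
8·(-1/16) + (-9)·(9/16) + (-4)·(9/16) + 0·(-1/16) = -125/16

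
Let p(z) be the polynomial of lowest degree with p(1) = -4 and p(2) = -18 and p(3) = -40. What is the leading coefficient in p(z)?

-4

The leading coefficient equals the top divided difference p[1,2,3].
p[1,2] = (-18 - (-4)) / (2 - 1) = -14
p[2,3] = (-40 - (-18)) / (3 - 2) = -22
p[1,2,3] = (-22 - (-14)) / (3 - 1) = -4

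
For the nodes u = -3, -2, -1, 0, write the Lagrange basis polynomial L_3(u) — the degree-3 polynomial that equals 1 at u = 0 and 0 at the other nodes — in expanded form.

L_3(u) = (u + 3)(u + 2)(u + 1) / [(3)·(2)·(1)]
       = (u^3 + 6u^2 + 11u + 6) / (6)

L_3(u) = (1/6)u^3 + u^2 + (11/6)u + 1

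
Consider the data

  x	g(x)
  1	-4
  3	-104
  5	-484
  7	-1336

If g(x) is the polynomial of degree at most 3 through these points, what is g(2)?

L_0(2) = (-1)·(-3)·(-5)/[(-2)·(-4)·(-6)] = 5/16
L_1(2) = (1)·(-3)·(-5)/[(2)·(-2)·(-4)] = 15/16
L_2(2) = (1)·(-1)·(-5)/[(4)·(2)·(-2)] = -5/16
L_3(2) = (1)·(-1)·(-3)/[(6)·(4)·(2)] = 1/16
Sum: (-4)·(5/16) + (-104)·(15/16) + (-484)·(-5/16) + (-1336)·(1/16) = -31

-31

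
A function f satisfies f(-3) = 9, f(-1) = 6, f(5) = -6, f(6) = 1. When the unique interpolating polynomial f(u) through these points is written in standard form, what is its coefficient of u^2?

-107/504

L_0(u) = (u + 1)(u - 5)(u - 6) / [-144] = -(1/144)u^3 + (5/72)u^2 - (19/144)u - 5/24
L_1(u) = (u + 3)(u - 5)(u - 6) / [84] = (1/84)u^3 - (2/21)u^2 - (1/28)u + 15/14
L_2(u) = (u + 3)(u + 1)(u - 6) / [-48] = -(1/48)u^3 + (1/24)u^2 + (7/16)u + 3/8
L_3(u) = (u + 3)(u + 1)(u - 5) / [63] = (1/63)u^3 - (1/63)u^2 - (17/63)u - 5/21
f(u) = 9·L_0 + 6·L_1 + (-6)·L_2 + 1·L_3
Only the coefficient of u^2 is needed; take it from each L_i and combine:
9·(5/72) + 6·(-2/21) + (-6)·(1/24) + 1·(-1/63) = -107/504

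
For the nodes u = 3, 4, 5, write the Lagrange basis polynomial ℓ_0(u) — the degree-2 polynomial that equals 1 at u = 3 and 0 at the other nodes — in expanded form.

ℓ_0(u) = (1/2)u^2 - (9/2)u + 10

ℓ_0(u) = (u - 4)(u - 5) / [(-1)·(-2)]
       = (u^2 - 9u + 20) / (2)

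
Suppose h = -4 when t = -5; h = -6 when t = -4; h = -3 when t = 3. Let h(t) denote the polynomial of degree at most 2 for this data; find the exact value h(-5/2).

-1761/224

L_0(-5/2) = (3/2)·(-11/2)/[(-1)·(-8)] = -33/32
L_1(-5/2) = (5/2)·(-11/2)/[(1)·(-7)] = 55/28
L_2(-5/2) = (5/2)·(3/2)/[(8)·(7)] = 15/224
Sum: (-4)·(-33/32) + (-6)·(55/28) + (-3)·(15/224) = -1761/224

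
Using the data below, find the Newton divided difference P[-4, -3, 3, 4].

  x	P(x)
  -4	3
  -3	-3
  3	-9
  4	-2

P[-4,-3] = (-3 - 3) / (-3 - (-4)) = -6
P[-3,3] = (-9 - (-3)) / (3 - (-3)) = -1
P[3,4] = (-2 - (-9)) / (4 - 3) = 7
P[-4,-3,3] = (-1 - (-6)) / (3 - (-4)) = 5/7
P[-3,3,4] = (7 - (-1)) / (4 - (-3)) = 8/7
P[-4,-3,3,4] = (8/7 - 5/7) / (4 - (-4)) = 3/56

3/56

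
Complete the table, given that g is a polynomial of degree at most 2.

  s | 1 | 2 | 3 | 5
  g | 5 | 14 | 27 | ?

The 3 known values determine g uniquely (degree ≤ 2).
Evaluate each Lagrange basis at s = 5:
L_0(5) = (3)·(2)/[(-1)·(-2)] = 3
L_1(5) = (4)·(2)/[(1)·(-1)] = -8
L_2(5) = (4)·(3)/[(2)·(1)] = 6
Sum: 5·(3) + 14·(-8) + 27·(6) = 65

65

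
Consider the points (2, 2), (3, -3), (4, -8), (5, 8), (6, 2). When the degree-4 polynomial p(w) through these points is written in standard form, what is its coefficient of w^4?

The leading coefficient equals the top divided difference p[2,3,4,5,6].
p[2,3] = (-3 - 2) / (3 - 2) = -5
p[3,4] = (-8 - (-3)) / (4 - 3) = -5
p[4,5] = (8 - (-8)) / (5 - 4) = 16
p[5,6] = (2 - 8) / (6 - 5) = -6
p[2,3,4] = (-5 - (-5)) / (4 - 2) = 0
p[3,4,5] = (16 - (-5)) / (5 - 3) = 21/2
p[4,5,6] = (-6 - 16) / (6 - 4) = -11
p[2,3,4,5] = (21/2 - 0) / (5 - 2) = 7/2
p[3,4,5,6] = (-11 - 21/2) / (6 - 3) = -43/6
p[2,3,4,5,6] = (-43/6 - 7/2) / (6 - 2) = -8/3

-8/3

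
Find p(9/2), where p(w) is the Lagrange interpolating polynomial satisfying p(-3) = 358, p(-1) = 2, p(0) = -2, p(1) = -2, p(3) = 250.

2831/2

L_0(9/2) = (11/2)·(9/2)·(7/2)·(3/2)/[(-2)·(-3)·(-4)·(-6)] = 231/256
L_1(9/2) = (15/2)·(9/2)·(7/2)·(3/2)/[(2)·(-1)·(-2)·(-4)] = -2835/256
L_2(9/2) = (15/2)·(11/2)·(7/2)·(3/2)/[(3)·(1)·(-1)·(-3)] = 385/16
L_3(9/2) = (15/2)·(11/2)·(9/2)·(3/2)/[(4)·(2)·(1)·(-2)] = -4455/256
L_4(9/2) = (15/2)·(11/2)·(9/2)·(7/2)/[(6)·(4)·(3)·(2)] = 1155/256
Sum: 358·(231/256) + 2·(-2835/256) + (-2)·(385/16) + (-2)·(-4455/256) + 250·(1155/256) = 2831/2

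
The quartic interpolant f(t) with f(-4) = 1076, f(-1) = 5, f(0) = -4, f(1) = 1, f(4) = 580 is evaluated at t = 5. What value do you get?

Evaluate each Lagrange basis at t = 5:
L_0(5) = (6)·(5)·(4)·(1)/[(-3)·(-4)·(-5)·(-8)] = 1/4
L_1(5) = (9)·(5)·(4)·(1)/[(3)·(-1)·(-2)·(-5)] = -6
L_2(5) = (9)·(6)·(4)·(1)/[(4)·(1)·(-1)·(-4)] = 27/2
L_3(5) = (9)·(6)·(5)·(1)/[(5)·(2)·(1)·(-3)] = -9
L_4(5) = (9)·(6)·(5)·(4)/[(8)·(5)·(4)·(3)] = 9/4
Sum: 1076·(1/4) + 5·(-6) + (-4)·(27/2) + 1·(-9) + 580·(9/4) = 1481

1481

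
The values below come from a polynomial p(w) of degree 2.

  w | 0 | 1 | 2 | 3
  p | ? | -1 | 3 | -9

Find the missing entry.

-21

The 3 known values determine p uniquely (degree ≤ 2).
L_0(0) = (-2)·(-3)/[(-1)·(-2)] = 3
L_1(0) = (-1)·(-3)/[(1)·(-1)] = -3
L_2(0) = (-1)·(-2)/[(2)·(1)] = 1
Sum: (-1)·(3) + 3·(-3) + (-9)·(1) = -21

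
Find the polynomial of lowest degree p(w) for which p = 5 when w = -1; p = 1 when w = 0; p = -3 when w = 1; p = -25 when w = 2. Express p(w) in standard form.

Build the Lagrange basis polynomials:
L_0(w) = w(w - 1)(w - 2) / [-6] = -(1/6)w^3 + (1/2)w^2 - (1/3)w
L_1(w) = (w + 1)(w - 1)(w - 2) / [2] = (1/2)w^3 - w^2 - (1/2)w + 1
L_2(w) = (w + 1)w(w - 2) / [-2] = -(1/2)w^3 + (1/2)w^2 + w
L_3(w) = (w + 1)w(w - 1) / [6] = (1/6)w^3 - (1/6)w
p(w) = 5·L_0 + 1·L_1 + (-3)·L_2 + (-25)·L_3
  5·L_0(w) = -(5/6)w^3 + (5/2)w^2 - (5/3)w
  1·L_1(w) = (1/2)w^3 - w^2 - (1/2)w + 1
  (-3)·L_2(w) = (3/2)w^3 - (3/2)w^2 - 3w
  (-25)·L_3(w) = -(25/6)w^3 + (25/6)w
Adding term by term: -3w^3 - w + 1

p(w) = -3w^3 - w + 1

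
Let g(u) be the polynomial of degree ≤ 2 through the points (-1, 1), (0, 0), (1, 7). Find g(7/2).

119/2

Evaluate each Lagrange basis at u = 7/2:
L_0(7/2) = (7/2)·(5/2)/[(-1)·(-2)] = 35/8
L_1(7/2) = (9/2)·(5/2)/[(1)·(-1)] = -45/4
L_2(7/2) = (9/2)·(7/2)/[(2)·(1)] = 63/8
Sum: 1·(35/8) + 0 + 7·(63/8) = 119/2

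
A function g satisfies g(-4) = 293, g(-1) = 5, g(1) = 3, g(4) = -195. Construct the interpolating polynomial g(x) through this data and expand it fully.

Build the Lagrange basis polynomials:
L_0(x) = (x + 1)(x - 1)(x - 4) / [-120] = -(1/120)x^3 + (1/30)x^2 + (1/120)x - 1/30
L_1(x) = (x + 4)(x - 1)(x - 4) / [30] = (1/30)x^3 - (1/30)x^2 - (8/15)x + 8/15
L_2(x) = (x + 4)(x + 1)(x - 4) / [-30] = -(1/30)x^3 - (1/30)x^2 + (8/15)x + 8/15
L_3(x) = (x + 4)(x + 1)(x - 1) / [120] = (1/120)x^3 + (1/30)x^2 - (1/120)x - 1/30
g(x) = 293·L_0 + 5·L_1 + 3·L_2 + (-195)·L_3
  293·L_0(x) = -(293/120)x^3 + (293/30)x^2 + (293/120)x - 293/30
  5·L_1(x) = (1/6)x^3 - (1/6)x^2 - (8/3)x + 8/3
  3·L_2(x) = -(1/10)x^3 - (1/10)x^2 + (8/5)x + 8/5
  (-195)·L_3(x) = -(13/8)x^3 - (13/2)x^2 + (13/8)x + 13/2
Adding term by term: -4x^3 + 3x^2 + 3x + 1

g(x) = -4x^3 + 3x^2 + 3x + 1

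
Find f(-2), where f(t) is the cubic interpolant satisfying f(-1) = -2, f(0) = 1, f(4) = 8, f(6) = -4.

Evaluate each Lagrange basis at t = -2:
L_0(-2) = (-2)·(-6)·(-8)/[(-1)·(-5)·(-7)] = 96/35
L_1(-2) = (-1)·(-6)·(-8)/[(1)·(-4)·(-6)] = -2
L_2(-2) = (-1)·(-2)·(-8)/[(5)·(4)·(-2)] = 2/5
L_3(-2) = (-1)·(-2)·(-6)/[(7)·(6)·(2)] = -1/7
Sum: (-2)·(96/35) + 1·(-2) + 8·(2/5) + (-4)·(-1/7) = -26/7

-26/7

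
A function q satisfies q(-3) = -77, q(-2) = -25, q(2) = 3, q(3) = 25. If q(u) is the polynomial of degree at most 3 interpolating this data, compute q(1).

-1

Evaluate each Lagrange basis at u = 1:
L_0(1) = (3)·(-1)·(-2)/[(-1)·(-5)·(-6)] = -1/5
L_1(1) = (4)·(-1)·(-2)/[(1)·(-4)·(-5)] = 2/5
L_2(1) = (4)·(3)·(-2)/[(5)·(4)·(-1)] = 6/5
L_3(1) = (4)·(3)·(-1)/[(6)·(5)·(1)] = -2/5
Sum: (-77)·(-1/5) + (-25)·(2/5) + 3·(6/5) + 25·(-2/5) = -1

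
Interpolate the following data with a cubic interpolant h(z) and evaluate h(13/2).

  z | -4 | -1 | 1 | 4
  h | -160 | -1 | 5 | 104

1901/4

L_0(13/2) = (15/2)·(11/2)·(5/2)/[(-3)·(-5)·(-8)] = -55/64
L_1(13/2) = (21/2)·(11/2)·(5/2)/[(3)·(-2)·(-5)] = 77/16
L_2(13/2) = (21/2)·(15/2)·(5/2)/[(5)·(2)·(-3)] = -105/16
L_3(13/2) = (21/2)·(15/2)·(11/2)/[(8)·(5)·(3)] = 231/64
Sum: (-160)·(-55/64) + (-1)·(77/16) + 5·(-105/16) + 104·(231/64) = 1901/4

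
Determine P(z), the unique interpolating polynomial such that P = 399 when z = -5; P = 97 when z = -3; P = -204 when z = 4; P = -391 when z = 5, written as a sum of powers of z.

P(z) = -3z^3 - 4z + 4

L_0(z) = (z + 3)(z - 4)(z - 5) / [-180] = -(1/180)z^3 + (1/30)z^2 + (7/180)z - 1/3
L_1(z) = (z + 5)(z - 4)(z - 5) / [112] = (1/112)z^3 - (1/28)z^2 - (25/112)z + 25/28
L_2(z) = (z + 5)(z + 3)(z - 5) / [-63] = -(1/63)z^3 - (1/21)z^2 + (25/63)z + 25/21
L_3(z) = (z + 5)(z + 3)(z - 4) / [80] = (1/80)z^3 + (1/20)z^2 - (17/80)z - 3/4
P(z) = 399·L_0 + 97·L_1 + (-204)·L_2 + (-391)·L_3
  399·L_0(z) = -(133/60)z^3 + (133/10)z^2 + (931/60)z - 133
  97·L_1(z) = (97/112)z^3 - (97/28)z^2 - (2425/112)z + 81*2**(18/175)*3**(3/35)*5**(12/25)*7**(159/175)/14
  (-204)·L_2(z) = (68/21)z^3 + (68/7)z^2 - (1700/21)z - 1700/7
  (-391)·L_3(z) = -(391/80)z^3 - (391/20)z^2 + (6647/80)z + 1173/4
Adding term by term: -3z^3 - 4z + 4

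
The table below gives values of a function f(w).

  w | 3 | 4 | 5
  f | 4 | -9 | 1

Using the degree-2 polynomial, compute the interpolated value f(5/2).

L_0(5/2) = (-3/2)·(-5/2)/[(-1)·(-2)] = 15/8
L_1(5/2) = (-1/2)·(-5/2)/[(1)·(-1)] = -5/4
L_2(5/2) = (-1/2)·(-3/2)/[(2)·(1)] = 3/8
Sum: 4·(15/8) + (-9)·(-5/4) + 1·(3/8) = 153/8

153/8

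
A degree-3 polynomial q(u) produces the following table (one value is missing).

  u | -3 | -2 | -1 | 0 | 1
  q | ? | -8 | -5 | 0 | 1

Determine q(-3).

-3

The 4 known values determine q uniquely (degree ≤ 3).
Evaluate each Lagrange basis at u = -3:
L_0(-3) = (-2)·(-3)·(-4)/[(-1)·(-2)·(-3)] = 4
L_1(-3) = (-1)·(-3)·(-4)/[(1)·(-1)·(-2)] = -6
L_2(-3) = (-1)·(-2)·(-4)/[(2)·(1)·(-1)] = 4
L_3(-3) = (-1)·(-2)·(-3)/[(3)·(2)·(1)] = -1
Sum: (-8)·(4) + (-5)·(-6) + 0 + 1·(-1) = -3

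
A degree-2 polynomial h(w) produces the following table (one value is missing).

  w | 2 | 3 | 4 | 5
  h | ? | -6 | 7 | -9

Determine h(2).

-48

The 3 known values determine h uniquely (degree ≤ 2).
Evaluate each Lagrange basis at w = 2:
L_0(2) = (-2)·(-3)/[(-1)·(-2)] = 3
L_1(2) = (-1)·(-3)/[(1)·(-1)] = -3
L_2(2) = (-1)·(-2)/[(2)·(1)] = 1
Sum: (-6)·(3) + 7·(-3) + (-9)·(1) = -48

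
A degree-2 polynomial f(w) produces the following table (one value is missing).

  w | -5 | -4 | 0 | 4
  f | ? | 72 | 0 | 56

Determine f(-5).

110

The 3 known values determine f uniquely (degree ≤ 2).
L_0(-5) = (-5)·(-9)/[(-4)·(-8)] = 45/32
L_1(-5) = (-1)·(-9)/[(4)·(-4)] = -9/16
L_2(-5) = (-1)·(-5)/[(8)·(4)] = 5/32
Sum: 72·(45/32) + 0 + 56·(5/32) = 110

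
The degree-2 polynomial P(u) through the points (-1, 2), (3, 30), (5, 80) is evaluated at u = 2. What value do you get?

Using Newton's divided-difference form:
P[-1,3] = (30 - 2) / (3 - (-1)) = 7
P[3,5] = (80 - 30) / (5 - 3) = 25
P[-1,3,5] = (25 - 7) / (5 - (-1)) = 3
P(2) = 2 + 7·(3) + 3·(3)·(-1) = 14

14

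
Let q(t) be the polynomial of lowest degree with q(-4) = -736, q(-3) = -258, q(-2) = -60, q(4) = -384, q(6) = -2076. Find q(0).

Using Newton's divided-difference form:
q[-4,-3] = (-258 - (-736)) / (-3 - (-4)) = 478
q[-3,-2] = (-60 - (-258)) / (-2 - (-3)) = 198
q[-2,4] = (-384 - (-60)) / (4 - (-2)) = -54
q[4,6] = (-2076 - (-384)) / (6 - 4) = -846
q[-4,-3,-2] = (198 - 478) / (-2 - (-4)) = -140
q[-3,-2,4] = (-54 - 198) / (4 - (-3)) = -36
q[-2,4,6] = (-846 - (-54)) / (6 - (-2)) = -99
q[-4,-3,-2,4] = (-36 - (-140)) / (4 - (-4)) = 13
q[-3,-2,4,6] = (-99 - (-36)) / (6 - (-3)) = -7
q[-4,-3,-2,4,6] = (-7 - 13) / (6 - (-4)) = -2
q(0) = -736 + 478·(4) + (-140)·(4)·(3) + 13·(4)·(3)·(2) + (-2)·(4)·(3)·(2)·(-4) = 0

0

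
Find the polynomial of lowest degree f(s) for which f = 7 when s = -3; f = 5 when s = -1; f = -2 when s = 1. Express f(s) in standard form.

L_0(s) = (s + 1)(s - 1) / [8] = (1/8)s^2 - 1/8
L_1(s) = (s + 3)(s - 1) / [-4] = -(1/4)s^2 - (1/2)s + 3/4
L_2(s) = (s + 3)(s + 1) / [8] = (1/8)s^2 + (1/2)s + 3/8
f(s) = 7·L_0 + 5·L_1 + (-2)·L_2
  7·L_0(s) = (7/8)s^2 - 7/8
  5·L_1(s) = -(5/4)s^2 - (5/2)s + 15/4
  (-2)·L_2(s) = -(1/4)s^2 - s - 3/4
Adding term by term: -(5/8)s^2 - (7/2)s + 17/8

f(s) = -(5/8)s^2 - (7/2)s + 17/8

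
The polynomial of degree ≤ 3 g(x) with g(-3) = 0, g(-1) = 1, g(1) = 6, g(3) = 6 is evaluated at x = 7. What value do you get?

Evaluate each Lagrange basis at x = 7:
L_0(7) = (8)·(6)·(4)/[(-2)·(-4)·(-6)] = -4
L_1(7) = (10)·(6)·(4)/[(2)·(-2)·(-4)] = 15
L_2(7) = (10)·(8)·(4)/[(4)·(2)·(-2)] = -20
L_3(7) = (10)·(8)·(6)/[(6)·(4)·(2)] = 10
Sum: 0 + 1·(15) + 6·(-20) + 6·(10) = -45

-45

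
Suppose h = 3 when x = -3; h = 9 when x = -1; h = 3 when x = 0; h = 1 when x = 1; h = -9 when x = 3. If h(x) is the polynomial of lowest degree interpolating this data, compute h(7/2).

L_0(7/2) = (9/2)·(7/2)·(5/2)·(1/2)/[(-2)·(-3)·(-4)·(-6)] = 35/256
L_1(7/2) = (13/2)·(7/2)·(5/2)·(1/2)/[(2)·(-1)·(-2)·(-4)] = -455/256
L_2(7/2) = (13/2)·(9/2)·(5/2)·(1/2)/[(3)·(1)·(-1)·(-3)] = 65/16
L_3(7/2) = (13/2)·(9/2)·(7/2)·(1/2)/[(4)·(2)·(1)·(-2)] = -819/256
L_4(7/2) = (13/2)·(9/2)·(7/2)·(5/2)/[(6)·(4)·(3)·(2)] = 455/256
Sum: 3·(35/256) + 9·(-455/256) + 3·(65/16) + 1·(-819/256) + (-9)·(455/256) = -723/32

-723/32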